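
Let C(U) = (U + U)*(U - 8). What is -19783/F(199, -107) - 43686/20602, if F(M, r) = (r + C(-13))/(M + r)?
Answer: -18757779913/4522139 ≈ -4148.0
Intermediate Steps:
C(U) = 2*U*(-8 + U) (C(U) = (2*U)*(-8 + U) = 2*U*(-8 + U))
F(M, r) = (546 + r)/(M + r) (F(M, r) = (r + 2*(-13)*(-8 - 13))/(M + r) = (r + 2*(-13)*(-21))/(M + r) = (r + 546)/(M + r) = (546 + r)/(M + r))
-19783/F(199, -107) - 43686/20602 = -19783*(199 - 107)/(546 - 107) - 43686/20602 = -19783/(439/92) - 43686*1/20602 = -19783/((1/92)*439) - 21843/10301 = -19783/439/92 - 21843/10301 = -19783*92/439 - 21843/10301 = -1820036/439 - 21843/10301 = -18757779913/4522139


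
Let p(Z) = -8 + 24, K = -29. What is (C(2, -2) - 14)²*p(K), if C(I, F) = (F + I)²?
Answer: 3136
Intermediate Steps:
p(Z) = 16
(C(2, -2) - 14)²*p(K) = ((-2 + 2)² - 14)²*16 = (0² - 14)²*16 = (0 - 14)²*16 = (-14)²*16 = 196*16 = 3136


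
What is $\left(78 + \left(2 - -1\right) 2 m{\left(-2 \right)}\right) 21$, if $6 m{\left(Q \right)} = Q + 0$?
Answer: $1596$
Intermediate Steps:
$m{\left(Q \right)} = \frac{Q}{6}$ ($m{\left(Q \right)} = \frac{Q + 0}{6} = \frac{Q}{6}$)
$\left(78 + \left(2 - -1\right) 2 m{\left(-2 \right)}\right) 21 = \left(78 + \left(2 - -1\right) 2 \cdot \frac{1}{6} \left(-2\right)\right) 21 = \left(78 + \left(2 + 1\right) 2 \left(- \frac{1}{3}\right)\right) 21 = \left(78 + 3 \cdot 2 \left(- \frac{1}{3}\right)\right) 21 = \left(78 + 6 \left(- \frac{1}{3}\right)\right) 21 = \left(78 - 2\right) 21 = 76 \cdot 21 = 1596$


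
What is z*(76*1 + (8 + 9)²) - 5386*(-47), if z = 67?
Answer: 277597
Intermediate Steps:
z*(76*1 + (8 + 9)²) - 5386*(-47) = 67*(76*1 + (8 + 9)²) - 5386*(-47) = 67*(76 + 17²) + 253142 = 67*(76 + 289) + 253142 = 67*365 + 253142 = 24455 + 253142 = 277597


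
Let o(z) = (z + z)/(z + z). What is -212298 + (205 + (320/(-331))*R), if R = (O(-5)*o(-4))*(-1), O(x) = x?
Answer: -70204383/331 ≈ -2.1210e+5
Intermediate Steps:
o(z) = 1 (o(z) = (2*z)/((2*z)) = (2*z)*(1/(2*z)) = 1)
R = 5 (R = -5*1*(-1) = -5*(-1) = 5)
-212298 + (205 + (320/(-331))*R) = -212298 + (205 + (320/(-331))*5) = -212298 + (205 + (320*(-1/331))*5) = -212298 + (205 - 320/331*5) = -212298 + (205 - 1600/331) = -212298 + 66255/331 = -70204383/331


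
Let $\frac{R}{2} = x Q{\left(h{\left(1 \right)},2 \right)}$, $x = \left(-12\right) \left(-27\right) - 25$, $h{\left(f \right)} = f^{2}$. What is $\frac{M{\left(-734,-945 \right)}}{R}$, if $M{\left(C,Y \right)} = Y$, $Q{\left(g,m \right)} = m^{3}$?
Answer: $- \frac{945}{4784} \approx -0.19753$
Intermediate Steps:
$x = 299$ ($x = 324 - 25 = 299$)
$R = 4784$ ($R = 2 \cdot 299 \cdot 2^{3} = 2 \cdot 299 \cdot 8 = 2 \cdot 2392 = 4784$)
$\frac{M{\left(-734,-945 \right)}}{R} = - \frac{945}{4784}$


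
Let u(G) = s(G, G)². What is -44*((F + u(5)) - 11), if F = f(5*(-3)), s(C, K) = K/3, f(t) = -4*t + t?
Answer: -14564/9 ≈ -1618.2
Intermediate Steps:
f(t) = -3*t
s(C, K) = K/3 (s(C, K) = K*(⅓) = K/3)
F = 45 (F = -15*(-3) = -3*(-15) = 45)
u(G) = G²/9 (u(G) = (G/3)² = G²/9)
-44*((F + u(5)) - 11) = -44*((45 + (⅑)*5²) - 11) = -44*((45 + (⅑)*25) - 11) = -44*((45 + 25/9) - 11) = -44*(430/9 - 11) = -44*331/9 = -14564/9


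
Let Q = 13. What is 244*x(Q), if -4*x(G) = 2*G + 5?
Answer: -1891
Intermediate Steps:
x(G) = -5/4 - G/2 (x(G) = -(2*G + 5)/4 = -(5 + 2*G)/4 = -5/4 - G/2)
244*x(Q) = 244*(-5/4 - ½*13) = 244*(-5/4 - 13/2) = 244*(-31/4) = -1891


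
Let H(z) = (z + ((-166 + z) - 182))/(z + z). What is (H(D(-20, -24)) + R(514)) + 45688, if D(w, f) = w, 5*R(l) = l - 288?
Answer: 457429/10 ≈ 45743.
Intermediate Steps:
R(l) = -288/5 + l/5 (R(l) = (l - 288)/5 = (-288 + l)/5 = -288/5 + l/5)
H(z) = (-348 + 2*z)/(2*z) (H(z) = (z + (-348 + z))/((2*z)) = (-348 + 2*z)*(1/(2*z)) = (-348 + 2*z)/(2*z))
(H(D(-20, -24)) + R(514)) + 45688 = ((-174 - 20)/(-20) + (-288/5 + (1/5)*514)) + 45688 = (-1/20*(-194) + (-288/5 + 514/5)) + 45688 = (97/10 + 226/5) + 45688 = 549/10 + 45688 = 457429/10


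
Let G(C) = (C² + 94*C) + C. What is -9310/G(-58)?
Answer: 4655/1073 ≈ 4.3383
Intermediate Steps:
G(C) = C² + 95*C
-9310/G(-58) = -9310*(-1/(58*(95 - 58))) = -9310/((-58*37)) = -9310/(-2146) = -9310*(-1/2146) = 4655/1073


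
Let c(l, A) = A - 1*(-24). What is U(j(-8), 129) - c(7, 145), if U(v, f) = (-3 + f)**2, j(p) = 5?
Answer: 15707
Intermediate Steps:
c(l, A) = 24 + A (c(l, A) = A + 24 = 24 + A)
U(j(-8), 129) - c(7, 145) = (-3 + 129)**2 - (24 + 145) = 126**2 - 1*169 = 15876 - 169 = 15707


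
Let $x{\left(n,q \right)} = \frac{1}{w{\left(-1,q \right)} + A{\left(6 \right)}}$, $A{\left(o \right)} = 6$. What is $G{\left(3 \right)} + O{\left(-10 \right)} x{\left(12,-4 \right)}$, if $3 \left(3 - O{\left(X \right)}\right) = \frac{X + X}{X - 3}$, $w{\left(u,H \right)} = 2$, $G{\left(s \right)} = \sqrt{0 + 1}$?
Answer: $\frac{409}{312} \approx 1.3109$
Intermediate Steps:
$G{\left(s \right)} = 1$ ($G{\left(s \right)} = \sqrt{1} = 1$)
$O{\left(X \right)} = 3 - \frac{2 X}{3 \left(-3 + X\right)}$ ($O{\left(X \right)} = 3 - \frac{\left(X + X\right) \frac{1}{X - 3}}{3} = 3 - \frac{2 X \frac{1}{-3 + X}}{3} = 3 - \frac{2 X}{3 \left(-3 + X\right)}$)
$x{\left(n,q \right)} = \frac{1}{8}$ ($x{\left(n,q \right)} = \frac{1}{2 + 6} = \frac{1}{8}$)
$G{\left(3 \right)} + O{\left(-10 \right)} x{\left(12,-4 \right)} = 1 + \frac{-27 + 7 \left(-10\right)}{3 \left(-3 - 10\right)} \frac{1}{8} = 1 + \frac{-27 - 70}{3 \left(-13\right)} \frac{1}{8} = 1 + \frac{1}{3} \left(- \frac{1}{13}\right) \left(-97\right) \frac{1}{8} = 1 + \frac{97}{39} \cdot \frac{1}{8} = 1 + \frac{97}{312} = \frac{409}{312}$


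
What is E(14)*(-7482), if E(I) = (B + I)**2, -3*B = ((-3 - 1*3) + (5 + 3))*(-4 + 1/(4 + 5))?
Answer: -500555776/243 ≈ -2.0599e+6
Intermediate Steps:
B = 70/27 (B = -((-3 - 1*3) + (5 + 3))*(-4 + 1/(4 + 5))/3 = -((-3 - 3) + 8)*(-4 + 1/9)/3 = -(-6 + 8)*(-4 + 1/9)/3 = -2*(-35)/(3*9) = -1/3*(-70/9) = 70/27 ≈ 2.5926)
E(I) = (70/27 + I)**2
E(14)*(-7482) = ((70 + 27*14)**2/729)*(-7482) = ((70 + 378)**2/729)*(-7482) = ((1/729)*448**2)*(-7482) = ((1/729)*200704)*(-7482) = (200704/729)*(-7482) = -500555776/243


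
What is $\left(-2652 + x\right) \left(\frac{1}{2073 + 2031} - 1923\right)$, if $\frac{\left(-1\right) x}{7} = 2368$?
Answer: $\frac{1996673723}{54} \approx 3.6975 \cdot 10^{7}$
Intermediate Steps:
$x = -16576$ ($x = \left(-7\right) 2368 = -16576$)
$\left(-2652 + x\right) \left(\frac{1}{2073 + 2031} - 1923\right) = \left(-2652 - 16576\right) \left(\frac{1}{2073 + 2031} - 1923\right) = - 19228 \left(\frac{1}{4104} - 1923\right) = \left(-19228\right) \left(- \frac{7891991}{4104}\right) = \frac{1996673723}{54}$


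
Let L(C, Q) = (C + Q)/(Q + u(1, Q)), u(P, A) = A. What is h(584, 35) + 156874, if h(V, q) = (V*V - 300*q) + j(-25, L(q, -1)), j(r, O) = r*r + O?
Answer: 488038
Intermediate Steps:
L(C, Q) = (C + Q)/(2*Q) (L(C, Q) = (C + Q)/(Q + Q) = (C + Q)/((2*Q)) = (C + Q)*(1/(2*Q)) = (C + Q)/(2*Q))
j(r, O) = O + r² (j(r, O) = r² + O = O + r²)
h(V, q) = 1251/2 + V² - 601*q/2 (h(V, q) = (V*V - 300*q) + ((½)*(q - 1)/(-1) + (-25)²) = (V² - 300*q) + ((½)*(-1)*(-1 + q) + 625) = (V² - 300*q) + ((½ - q/2) + 625) = (V² - 300*q) + (1251/2 - q/2) = 1251/2 + V² - 601*q/2)
h(584, 35) + 156874 = (1251/2 + 584² - 601/2*35) + 156874 = (1251/2 + 341056 - 21035/2) + 156874 = 331164 + 156874 = 488038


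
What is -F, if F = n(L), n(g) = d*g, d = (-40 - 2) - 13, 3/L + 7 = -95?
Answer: -55/34 ≈ -1.6176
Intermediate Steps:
L = -1/34 (L = 3/(-7 - 95) = 3/(-102) = 3*(-1/102) = -1/34 ≈ -0.029412)
d = -55 (d = -42 - 13 = -55)
n(g) = -55*g
F = 55/34 (F = -55*(-1/34) = 55/34 ≈ 1.6176)
-F = -1*55/34 = -55/34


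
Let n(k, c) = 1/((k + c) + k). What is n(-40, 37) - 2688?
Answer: -115585/43 ≈ -2688.0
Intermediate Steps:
n(k, c) = 1/(c + 2*k) (n(k, c) = 1/((c + k) + k) = 1/(c + 2*k))
n(-40, 37) - 2688 = 1/(37 + 2*(-40)) - 2688 = 1/(37 - 80) - 2688 = 1/(-43) - 2688 = -1/43 - 2688 = -115585/43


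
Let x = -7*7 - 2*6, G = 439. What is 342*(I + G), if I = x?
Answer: 129276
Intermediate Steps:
x = -61 (x = -49 - 12 = -61)
I = -61
342*(I + G) = 342*(-61 + 439) = 342*378 = 129276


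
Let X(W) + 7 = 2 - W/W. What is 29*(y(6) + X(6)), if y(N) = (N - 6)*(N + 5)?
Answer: -174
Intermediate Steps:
y(N) = (-6 + N)*(5 + N)
X(W) = -6 (X(W) = -7 + (2 - W/W) = -7 + (2 - 1*1) = -7 + (2 - 1) = -7 + 1 = -6)
29*(y(6) + X(6)) = 29*((-30 + 6² - 1*6) - 6) = 29*((-30 + 36 - 6) - 6) = 29*(0 - 6) = 29*(-6) = -174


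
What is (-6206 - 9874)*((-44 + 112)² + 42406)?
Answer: -756242400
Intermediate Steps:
(-6206 - 9874)*((-44 + 112)² + 42406) = -16080*(68² + 42406) = -16080*(4624 + 42406) = -16080*47030 = -756242400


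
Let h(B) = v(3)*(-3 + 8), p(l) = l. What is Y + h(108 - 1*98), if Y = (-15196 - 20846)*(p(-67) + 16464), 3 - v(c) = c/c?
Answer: -590980664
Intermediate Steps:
v(c) = 2 (v(c) = 3 - c/c = 3 - 1*1 = 3 - 1 = 2)
h(B) = 10 (h(B) = 2*(-3 + 8) = 2*5 = 10)
Y = -590980674 (Y = (-15196 - 20846)*(-67 + 16464) = -36042*16397 = -590980674)
Y + h(108 - 1*98) = -590980674 + 10 = -590980664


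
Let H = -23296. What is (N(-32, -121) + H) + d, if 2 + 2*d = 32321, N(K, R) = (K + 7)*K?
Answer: -12673/2 ≈ -6336.5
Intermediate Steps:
N(K, R) = K*(7 + K) (N(K, R) = (7 + K)*K = K*(7 + K))
d = 32319/2 (d = -1 + (½)*32321 = -1 + 32321/2 = 32319/2 ≈ 16160.)
(N(-32, -121) + H) + d = (-32*(7 - 32) - 23296) + 32319/2 = (-32*(-25) - 23296) + 32319/2 = (800 - 23296) + 32319/2 = -22496 + 32319/2 = -12673/2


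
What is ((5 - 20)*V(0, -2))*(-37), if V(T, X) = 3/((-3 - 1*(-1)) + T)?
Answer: -1665/2 ≈ -832.50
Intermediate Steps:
V(T, X) = 3/(-2 + T) (V(T, X) = 3/((-3 + 1) + T) = 3/(-2 + T))
((5 - 20)*V(0, -2))*(-37) = ((5 - 20)*(3/(-2 + 0)))*(-37) = -45/(-2)*(-37) = -45*(-1)/2*(-37) = -15*(-3/2)*(-37) = (45/2)*(-37) = -1665/2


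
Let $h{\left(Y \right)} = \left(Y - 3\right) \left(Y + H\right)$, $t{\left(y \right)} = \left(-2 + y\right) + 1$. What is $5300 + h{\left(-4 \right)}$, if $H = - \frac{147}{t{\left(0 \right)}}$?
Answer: $4299$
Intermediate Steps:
$t{\left(y \right)} = -1 + y$
$H = 147$ ($H = - \frac{147}{-1 + 0} = - \frac{147}{-1} = \left(-147\right) \left(-1\right) = 147$)
$h{\left(Y \right)} = \left(-3 + Y\right) \left(147 + Y\right)$ ($h{\left(Y \right)} = \left(Y - 3\right) \left(Y + 147\right) = \left(-3 + Y\right) \left(147 + Y\right)$)
$5300 + h{\left(-4 \right)} = 5300 + \left(-441 + \left(-4\right)^{2} + 144 \left(-4\right)\right) = 5300 - 1001 = 4299$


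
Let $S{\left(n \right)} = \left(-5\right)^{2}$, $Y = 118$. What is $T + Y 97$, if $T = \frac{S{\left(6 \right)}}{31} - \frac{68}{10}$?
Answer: $\frac{1773201}{155} \approx 11440.0$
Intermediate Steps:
$S{\left(n \right)} = 25$
$T = - \frac{929}{155}$ ($T = \frac{25}{31} - \frac{68}{10} = 25 \cdot \frac{1}{31} - \frac{34}{5} = \frac{25}{31} - \frac{34}{5} = - \frac{929}{155} \approx -5.9935$)
$T + Y 97 = - \frac{929}{155} + 118 \cdot 97 = - \frac{929}{155} + 11446 = \frac{1773201}{155}$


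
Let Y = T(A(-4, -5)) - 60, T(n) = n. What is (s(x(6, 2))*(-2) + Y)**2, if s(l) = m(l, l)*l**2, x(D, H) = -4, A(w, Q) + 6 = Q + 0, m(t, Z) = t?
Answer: 3249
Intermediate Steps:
A(w, Q) = -6 + Q (A(w, Q) = -6 + (Q + 0) = -6 + Q)
s(l) = l**3 (s(l) = l*l**2 = l**3)
Y = -71 (Y = (-6 - 5) - 60 = -11 - 60 = -71)
(s(x(6, 2))*(-2) + Y)**2 = ((-4)**3*(-2) - 71)**2 = (-64*(-2) - 71)**2 = (128 - 71)**2 = 57**2 = 3249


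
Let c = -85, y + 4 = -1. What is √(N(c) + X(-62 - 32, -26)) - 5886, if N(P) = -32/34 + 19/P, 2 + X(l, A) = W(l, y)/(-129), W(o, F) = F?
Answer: -5886 + 2*I*√93959085/10965 ≈ -5886.0 + 1.768*I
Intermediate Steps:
y = -5 (y = -4 - 1 = -5)
X(l, A) = -253/129 (X(l, A) = -2 - 5/(-129) = -2 - 5*(-1/129) = -2 + 5/129 = -253/129)
N(P) = -16/17 + 19/P (N(P) = -32*1/34 + 19/P = -16/17 + 19/P)
√(N(c) + X(-62 - 32, -26)) - 5886 = √((-16/17 + 19/(-85)) - 253/129) - 5886 = √((-16/17 + 19*(-1/85)) - 253/129) - 5886 = √((-16/17 - 19/85) - 253/129) - 5886 = √(-99/85 - 253/129) - 5886 = √(-34276/10965) - 5886 = 2*I*√93959085/10965 - 5886 = -5886 + 2*I*√93959085/10965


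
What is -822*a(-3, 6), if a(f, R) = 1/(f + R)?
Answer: -274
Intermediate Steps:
a(f, R) = 1/(R + f)
-822*a(-3, 6) = -822/(6 - 3) = -822/3 = -822*⅓ = -274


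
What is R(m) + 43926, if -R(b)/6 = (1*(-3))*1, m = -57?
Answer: 43944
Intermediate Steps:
R(b) = 18 (R(b) = -6*1*(-3) = -(-18) = -6*(-3) = 18)
R(m) + 43926 = 18 + 43926 = 43944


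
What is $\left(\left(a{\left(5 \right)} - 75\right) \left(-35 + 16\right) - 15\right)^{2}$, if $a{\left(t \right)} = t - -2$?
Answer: $1630729$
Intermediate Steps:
$a{\left(t \right)} = 2 + t$ ($a{\left(t \right)} = t + 2 = 2 + t$)
$\left(\left(a{\left(5 \right)} - 75\right) \left(-35 + 16\right) - 15\right)^{2} = \left(\left(\left(2 + 5\right) - 75\right) \left(-35 + 16\right) - 15\right)^{2} = \left(\left(7 - 75\right) \left(-19\right) - 15\right)^{2} = \left(\left(-68\right) \left(-19\right) - 15\right)^{2} = \left(1292 - 15\right)^{2} = 1277^{2} = 1630729$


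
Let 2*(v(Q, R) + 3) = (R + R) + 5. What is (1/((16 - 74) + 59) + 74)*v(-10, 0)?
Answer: -75/2 ≈ -37.500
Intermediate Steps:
v(Q, R) = -½ + R (v(Q, R) = -3 + ((R + R) + 5)/2 = -3 + (2*R + 5)/2 = -3 + (5 + 2*R)/2 = -3 + (5/2 + R) = -½ + R)
(1/((16 - 74) + 59) + 74)*v(-10, 0) = (1/((16 - 74) + 59) + 74)*(-½ + 0) = (1/(-58 + 59) + 74)*(-½) = (1/1 + 74)*(-½) = (1 + 74)*(-½) = 75*(-½) = -75/2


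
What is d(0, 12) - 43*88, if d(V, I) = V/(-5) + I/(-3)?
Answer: -3788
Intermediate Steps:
d(V, I) = -I/3 - V/5 (d(V, I) = V*(-⅕) + I*(-⅓) = -V/5 - I/3 = -I/3 - V/5)
d(0, 12) - 43*88 = (-⅓*12 - ⅕*0) - 43*88 = (-4 + 0) - 3784 = -4 - 3784 = -3788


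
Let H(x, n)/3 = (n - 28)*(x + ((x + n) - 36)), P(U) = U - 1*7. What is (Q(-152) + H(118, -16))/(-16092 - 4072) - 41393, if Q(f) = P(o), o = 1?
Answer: -417312079/10082 ≈ -41392.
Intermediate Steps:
P(U) = -7 + U (P(U) = U - 7 = -7 + U)
Q(f) = -6 (Q(f) = -7 + 1 = -6)
H(x, n) = 3*(-28 + n)*(-36 + n + 2*x) (H(x, n) = 3*((n - 28)*(x + ((x + n) - 36))) = 3*((-28 + n)*(x + ((n + x) - 36))) = 3*((-28 + n)*(x + (-36 + n + x))) = 3*((-28 + n)*(-36 + n + 2*x)) = 3*(-28 + n)*(-36 + n + 2*x))
(Q(-152) + H(118, -16))/(-16092 - 4072) - 41393 = (-6 + (3024 - 192*(-16) - 168*118 + 3*(-16)**2 + 6*(-16)*118))/(-16092 - 4072) - 41393 = (-6 + (3024 + 3072 - 19824 + 3*256 - 11328))/(-20164) - 41393 = (-6 + (3024 + 3072 - 19824 + 768 - 11328))*(-1/20164) - 41393 = (-6 - 24288)*(-1/20164) - 41393 = -24294*(-1/20164) - 41393 = 12147/10082 - 41393 = -417312079/10082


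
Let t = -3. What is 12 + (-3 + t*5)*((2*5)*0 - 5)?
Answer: 102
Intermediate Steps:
12 + (-3 + t*5)*((2*5)*0 - 5) = 12 + (-3 - 3*5)*((2*5)*0 - 5) = 12 + (-3 - 15)*(10*0 - 5) = 12 - 18*(0 - 5) = 12 - 18*(-5) = 12 + 90 = 102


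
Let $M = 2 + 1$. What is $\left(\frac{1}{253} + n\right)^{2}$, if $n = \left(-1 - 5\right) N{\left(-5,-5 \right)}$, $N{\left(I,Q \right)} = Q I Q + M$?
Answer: $\frac{34297928809}{64009} \approx 5.3583 \cdot 10^{5}$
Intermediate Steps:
$M = 3$
$N{\left(I,Q \right)} = 3 + I Q^{2}$ ($N{\left(I,Q \right)} = Q I Q + 3 = I Q Q + 3 = I Q^{2} + 3 = 3 + I Q^{2}$)
$n = 732$ ($n = \left(-1 - 5\right) \left(3 - 5 \left(-5\right)^{2}\right) = - 6 \left(3 - 125\right) = \left(-6\right) \left(-122\right) = 732$)
$\left(\frac{1}{253} + n\right)^{2} = \left(\frac{1}{253} + 732\right)^{2} = \left(\frac{185197}{253}\right)^{2} = \frac{34297928809}{64009}$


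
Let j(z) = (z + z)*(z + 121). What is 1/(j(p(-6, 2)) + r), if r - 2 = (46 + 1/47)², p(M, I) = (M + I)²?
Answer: 2209/14367243 ≈ 0.00015375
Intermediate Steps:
p(M, I) = (I + M)²
j(z) = 2*z*(121 + z) (j(z) = (2*z)*(121 + z) = 2*z*(121 + z))
r = 4682987/2209 (r = 2 + (46 + 1/47)² = 2 + (2163/47)² = 2 + 4678569/2209 = 4682987/2209 ≈ 2120.0)
1/(j(p(-6, 2)) + r) = 1/(2*(2 - 6)²*(121 + (2 - 6)²) + 4682987/2209) = 1/(2*(-4)²*(121 + (-4)²) + 4682987/2209) = 1/(2*16*(121 + 16) + 4682987/2209) = 1/(2*16*137 + 4682987/2209) = 1/(4384 + 4682987/2209) = 1/(14367243/2209) = 2209/14367243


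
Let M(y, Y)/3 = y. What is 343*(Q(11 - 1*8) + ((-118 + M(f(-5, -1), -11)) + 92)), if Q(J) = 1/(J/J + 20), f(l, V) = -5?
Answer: -42140/3 ≈ -14047.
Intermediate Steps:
M(y, Y) = 3*y
Q(J) = 1/21 (Q(J) = 1/(1 + 20) = 1/21)
343*(Q(11 - 1*8) + ((-118 + M(f(-5, -1), -11)) + 92)) = 343*(1/21 + ((-118 + 3*(-5)) + 92)) = 343*(1/21 + ((-118 - 15) + 92)) = 343*(1/21 + (-133 + 92)) = 343*(1/21 - 41) = 343*(-860/21) = -42140/3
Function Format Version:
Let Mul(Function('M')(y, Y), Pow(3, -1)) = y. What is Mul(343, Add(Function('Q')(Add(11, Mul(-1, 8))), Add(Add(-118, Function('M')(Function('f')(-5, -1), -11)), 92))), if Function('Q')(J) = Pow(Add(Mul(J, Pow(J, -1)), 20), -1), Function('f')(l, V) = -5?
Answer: Rational(-42140, 3) ≈ -14047.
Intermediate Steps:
Function('M')(y, Y) = Mul(3, y)
Function('Q')(J) = Rational(1, 21) (Function('Q')(J) = Pow(Add(1, 20), -1) = Pow(21, -1) = Rational(1, 21))
Mul(343, Add(Function('Q')(Add(11, Mul(-1, 8))), Add(Add(-118, Function('M')(Function('f')(-5, -1), -11)), 92))) = Mul(343, Add(Rational(1, 21), Add(Add(-118, Mul(3, -5)), 92))) = Mul(343, Add(Rational(1, 21), Add(Add(-118, -15), 92))) = Mul(343, Add(Rational(1, 21), Add(-133, 92))) = Mul(343, Add(Rational(1, 21), -41)) = Mul(343, Rational(-860, 21)) = Rational(-42140, 3)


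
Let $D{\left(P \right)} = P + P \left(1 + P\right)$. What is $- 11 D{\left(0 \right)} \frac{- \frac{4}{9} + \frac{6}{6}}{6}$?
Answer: $0$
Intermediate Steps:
$- 11 D{\left(0 \right)} \frac{- \frac{4}{9} + \frac{6}{6}}{6} = - 11 \cdot 0 \left(2 + 0\right) \frac{- \frac{4}{9} + \frac{6}{6}}{6} = - 11 \cdot 0 \cdot 2 \left(\left(-4\right) \frac{1}{9} + 6 \cdot \frac{1}{6}\right) \frac{1}{6} = \left(-11\right) 0 \left(- \frac{4}{9} + 1\right) \frac{1}{6} = 0 \cdot \frac{5}{9} \cdot \frac{1}{6} = 0 \cdot \frac{5}{54} = 0$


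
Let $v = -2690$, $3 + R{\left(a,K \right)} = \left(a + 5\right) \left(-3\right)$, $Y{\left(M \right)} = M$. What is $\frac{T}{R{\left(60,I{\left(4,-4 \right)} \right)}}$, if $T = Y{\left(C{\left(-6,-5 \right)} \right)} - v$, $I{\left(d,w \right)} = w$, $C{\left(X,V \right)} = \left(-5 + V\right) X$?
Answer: $- \frac{125}{9} \approx -13.889$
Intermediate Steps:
$C{\left(X,V \right)} = X \left(-5 + V\right)$
$R{\left(a,K \right)} = -18 - 3 a$ ($R{\left(a,K \right)} = -3 + \left(a + 5\right) \left(-3\right) = -3 + \left(5 + a\right) \left(-3\right) = -3 - \left(15 + 3 a\right) = -18 - 3 a$)
$T = 2750$ ($T = - 6 \left(-5 - 5\right) - -2690 = \left(-6\right) \left(-10\right) + 2690 = 60 + 2690 = 2750$)
$\frac{T}{R{\left(60,I{\left(4,-4 \right)} \right)}} = \frac{2750}{-18 - 180} = \frac{2750}{-198} = 2750 \left(- \frac{1}{198}\right) = - \frac{125}{9}$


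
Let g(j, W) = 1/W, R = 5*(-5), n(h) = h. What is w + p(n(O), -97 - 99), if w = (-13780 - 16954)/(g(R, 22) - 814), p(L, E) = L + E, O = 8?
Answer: -21184/141 ≈ -150.24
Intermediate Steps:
R = -25
p(L, E) = E + L
w = 5324/141 (w = (-13780 - 16954)/(1/22 - 814) = -30734/(1/22 - 814) = -30734/(-17907/22) = -30734*(-22/17907) = 5324/141 ≈ 37.759)
w + p(n(O), -97 - 99) = 5324/141 + ((-97 - 99) + 8) = 5324/141 + (-196 + 8) = 5324/141 - 188 = -21184/141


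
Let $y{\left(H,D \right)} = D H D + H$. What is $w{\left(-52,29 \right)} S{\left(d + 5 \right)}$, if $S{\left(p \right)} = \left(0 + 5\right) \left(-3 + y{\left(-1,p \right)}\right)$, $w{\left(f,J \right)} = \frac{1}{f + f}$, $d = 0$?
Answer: $\frac{145}{104} \approx 1.3942$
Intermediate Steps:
$w{\left(f,J \right)} = \frac{1}{2 f}$
$y{\left(H,D \right)} = H + H D^{2}$ ($y{\left(H,D \right)} = H D^{2} + H = H + H D^{2}$)
$S{\left(p \right)} = -20 - 5 p^{2}$ ($S{\left(p \right)} = \left(0 + 5\right) \left(-3 - \left(1 + p^{2}\right)\right) = 5 \left(-3 - \left(1 + p^{2}\right)\right) = 5 \left(-4 - p^{2}\right) = -20 - 5 p^{2}$)
$w{\left(-52,29 \right)} S{\left(d + 5 \right)} = \frac{1}{2 \left(-52\right)} \left(-20 - 5 \left(0 + 5\right)^{2}\right) = \frac{1}{2} \left(- \frac{1}{52}\right) \left(-20 - 5 \cdot 5^{2}\right) = - \frac{-20 - 125}{104} = \left(- \frac{1}{104}\right) \left(-145\right) = \frac{145}{104}$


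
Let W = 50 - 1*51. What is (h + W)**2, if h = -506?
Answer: 257049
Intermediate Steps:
W = -1 (W = 50 - 51 = -1)
(h + W)**2 = (-506 - 1)**2 = (-507)**2 = 257049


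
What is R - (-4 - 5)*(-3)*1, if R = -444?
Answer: -471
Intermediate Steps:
R - (-4 - 5)*(-3)*1 = -444 - (-4 - 5)*(-3)*1 = -444 - (-9)*(-3)*1 = -444 - 1*27*1 = -444 - 27*1 = -444 - 27 = -471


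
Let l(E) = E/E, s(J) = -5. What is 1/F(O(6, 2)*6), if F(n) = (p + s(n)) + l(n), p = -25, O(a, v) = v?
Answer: -1/29 ≈ -0.034483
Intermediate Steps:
l(E) = 1
F(n) = -29 (F(n) = (-25 - 5) + 1 = -30 + 1 = -29)
1/F(O(6, 2)*6) = 1/(-29) = -1/29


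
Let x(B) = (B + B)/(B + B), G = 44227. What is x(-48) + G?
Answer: 44228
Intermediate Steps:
x(B) = 1 (x(B) = (2*B)/((2*B)) = (2*B)*(1/(2*B)) = 1)
x(-48) + G = 1 + 44227 = 44228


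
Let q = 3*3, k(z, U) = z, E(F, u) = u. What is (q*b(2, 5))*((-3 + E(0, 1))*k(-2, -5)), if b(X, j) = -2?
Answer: -72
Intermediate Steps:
q = 9
(q*b(2, 5))*((-3 + E(0, 1))*k(-2, -5)) = (9*(-2))*((-3 + 1)*(-2)) = -(-36)*(-2) = -18*4 = -72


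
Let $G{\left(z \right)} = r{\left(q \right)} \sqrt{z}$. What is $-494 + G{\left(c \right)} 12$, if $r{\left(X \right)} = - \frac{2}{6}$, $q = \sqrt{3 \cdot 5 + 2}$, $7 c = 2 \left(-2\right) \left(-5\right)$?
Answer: $-494 - \frac{8 \sqrt{35}}{7} \approx -500.76$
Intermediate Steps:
$c = \frac{20}{7}$ ($c = \frac{2 \left(-2\right) \left(-5\right)}{7} = \frac{\left(-4\right) \left(-5\right)}{7} = \frac{1}{7} \cdot 20 = \frac{20}{7} \approx 2.8571$)
$q = \sqrt{17}$ ($q = \sqrt{15 + 2} = \sqrt{17} \approx 4.1231$)
$r{\left(X \right)} = - \frac{1}{3}$ ($r{\left(X \right)} = \left(-2\right) \frac{1}{6} = - \frac{1}{3}$)
$G{\left(z \right)} = - \frac{\sqrt{z}}{3}$
$-494 + G{\left(c \right)} 12 = -494 + - \frac{\sqrt{\frac{20}{7}}}{3} \cdot 12 = -494 + - \frac{\frac{2}{7} \sqrt{35}}{3} \cdot 12 = -494 + - \frac{2 \sqrt{35}}{21} \cdot 12 = -494 - \frac{8 \sqrt{35}}{7}$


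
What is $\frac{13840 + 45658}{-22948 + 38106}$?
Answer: $\frac{29749}{7579} \approx 3.9252$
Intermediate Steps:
$\frac{13840 + 45658}{-22948 + 38106} = \frac{59498}{15158} = 59498 \cdot \frac{1}{15158} = \frac{29749}{7579}$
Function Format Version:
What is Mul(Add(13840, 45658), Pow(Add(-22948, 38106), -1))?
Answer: Rational(29749, 7579) ≈ 3.9252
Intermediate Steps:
Mul(Add(13840, 45658), Pow(Add(-22948, 38106), -1)) = Mul(59498, Pow(15158, -1)) = Mul(59498, Rational(1, 15158)) = Rational(29749, 7579)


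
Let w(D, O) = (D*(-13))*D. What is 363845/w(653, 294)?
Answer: -363845/5543317 ≈ -0.065637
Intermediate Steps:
w(D, O) = -13*D**2 (w(D, O) = (-13*D)*D = -13*D**2)
363845/w(653, 294) = 363845/((-13*653**2)) = 363845/((-13*426409)) = 363845/(-5543317) = 363845*(-1/5543317) = -363845/5543317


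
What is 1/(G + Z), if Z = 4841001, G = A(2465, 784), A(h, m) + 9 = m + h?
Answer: 1/4844241 ≈ 2.0643e-7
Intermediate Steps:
A(h, m) = -9 + h + m (A(h, m) = -9 + (m + h) = -9 + (h + m) = -9 + h + m)
G = 3240 (G = -9 + 2465 + 784 = 3240)
1/(G + Z) = 1/(3240 + 4841001) = 1/4844241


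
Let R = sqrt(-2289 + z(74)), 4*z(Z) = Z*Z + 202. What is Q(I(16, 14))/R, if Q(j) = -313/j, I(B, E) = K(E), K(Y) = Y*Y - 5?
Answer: 313*I*sqrt(3478)/332149 ≈ 0.055575*I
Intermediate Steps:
K(Y) = -5 + Y**2 (K(Y) = Y**2 - 5 = -5 + Y**2)
z(Z) = 101/2 + Z**2/4 (z(Z) = (Z*Z + 202)/4 = (Z**2 + 202)/4 = (202 + Z**2)/4 = 101/2 + Z**2/4)
I(B, E) = -5 + E**2
R = I*sqrt(3478)/2 (R = sqrt(-2289 + (101/2 + (1/4)*74**2)) = sqrt(-2289 + (101/2 + (1/4)*5476)) = sqrt(-2289 + (101/2 + 1369)) = sqrt(-2289 + 2839/2) = sqrt(-1739/2) = I*sqrt(3478)/2 ≈ 29.487*I)
Q(I(16, 14))/R = (-313/(-5 + 14**2))/((I*sqrt(3478)/2)) = (-313/(-5 + 196))*(-I*sqrt(3478)/1739) = (-313/191)*(-I*sqrt(3478)/1739) = (-313*1/191)*(-I*sqrt(3478)/1739) = -(-313)*I*sqrt(3478)/332149 = 313*I*sqrt(3478)/332149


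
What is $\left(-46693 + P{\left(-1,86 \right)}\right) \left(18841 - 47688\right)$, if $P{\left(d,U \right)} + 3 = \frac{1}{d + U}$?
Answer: $\frac{114498329673}{85} \approx 1.347 \cdot 10^{9}$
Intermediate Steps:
$P{\left(d,U \right)} = -3 + \frac{1}{U + d}$ ($P{\left(d,U \right)} = -3 + \frac{1}{d + U} = -3 + \frac{1}{U + d}$)
$\left(-46693 + P{\left(-1,86 \right)}\right) \left(18841 - 47688\right) = \left(-46693 + \frac{1 - 258 - -3}{86 - 1}\right) \left(18841 - 47688\right) = \left(-46693 + \frac{1 - 258 + 3}{85}\right) \left(18841 - 47688\right) = \left(-46693 + \frac{1}{85} \left(-254\right)\right) \left(-28847\right) = \left(-46693 - \frac{254}{85}\right) \left(-28847\right) = \left(- \frac{3969159}{85}\right) \left(-28847\right) = \frac{114498329673}{85}$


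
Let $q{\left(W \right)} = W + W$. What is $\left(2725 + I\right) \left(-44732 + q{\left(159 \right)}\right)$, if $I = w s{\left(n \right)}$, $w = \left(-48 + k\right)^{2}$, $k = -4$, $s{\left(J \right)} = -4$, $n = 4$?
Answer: $359353674$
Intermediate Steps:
$q{\left(W \right)} = 2 W$
$w = 2704$ ($w = \left(-48 - 4\right)^{2} = \left(-52\right)^{2} = 2704$)
$I = -10816$ ($I = 2704 \left(-4\right) = -10816$)
$\left(2725 + I\right) \left(-44732 + q{\left(159 \right)}\right) = \left(2725 - 10816\right) \left(-44732 + 2 \cdot 159\right) = - 8091 \left(-44732 + 318\right) = \left(-8091\right) \left(-44414\right) = 359353674$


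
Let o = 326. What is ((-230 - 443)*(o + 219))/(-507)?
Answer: 366785/507 ≈ 723.44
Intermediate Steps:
((-230 - 443)*(o + 219))/(-507) = ((-230 - 443)*(326 + 219))/(-507) = -673*545*(-1/507) = -366785*(-1/507) = 366785/507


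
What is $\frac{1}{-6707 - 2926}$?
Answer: $- \frac{1}{9633} \approx -0.00010381$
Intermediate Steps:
$\frac{1}{-6707 - 2926} = \frac{1}{-9633} = - \frac{1}{9633}$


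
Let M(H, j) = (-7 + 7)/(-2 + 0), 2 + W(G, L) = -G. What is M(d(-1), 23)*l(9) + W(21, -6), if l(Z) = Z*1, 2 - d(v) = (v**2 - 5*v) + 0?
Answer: -23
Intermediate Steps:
W(G, L) = -2 - G
d(v) = 2 - v**2 + 5*v (d(v) = 2 - ((v**2 - 5*v) + 0) = 2 - (v**2 - 5*v) = 2 + (-v**2 + 5*v) = 2 - v**2 + 5*v)
l(Z) = Z
M(H, j) = 0 (M(H, j) = 0/(-2) = 0*(-1/2) = 0)
M(d(-1), 23)*l(9) + W(21, -6) = 0*9 + (-2 - 1*21) = 0 + (-2 - 21) = 0 - 23 = -23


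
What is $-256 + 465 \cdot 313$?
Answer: $145289$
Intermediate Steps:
$-256 + 465 \cdot 313 = -256 + 145545 = 145289$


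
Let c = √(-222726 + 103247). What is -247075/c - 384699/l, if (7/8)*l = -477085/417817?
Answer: 160733782083/545240 + 247075*I*√119479/119479 ≈ 2.9479e+5 + 714.8*I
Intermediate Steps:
l = -545240/417817 (l = 8*(-477085/417817)/7 = 8*(-477085*1/417817)/7 = (8/7)*(-477085/417817) = -545240/417817 ≈ -1.3050)
c = I*√119479 (c = √(-119479) = I*√119479 ≈ 345.66*I)
-247075/c - 384699/l = -247075*(-I*√119479/119479) - 384699/(-545240/417817) = -(-247075)*I*√119479/119479 - 384699*(-417817/545240) = 247075*I*√119479/119479 + 160733782083/545240 = 160733782083/545240 + 247075*I*√119479/119479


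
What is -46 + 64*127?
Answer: 8082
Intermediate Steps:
-46 + 64*127 = -46 + 8128 = 8082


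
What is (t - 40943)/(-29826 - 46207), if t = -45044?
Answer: 85987/76033 ≈ 1.1309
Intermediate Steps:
(t - 40943)/(-29826 - 46207) = (-45044 - 40943)/(-29826 - 46207) = -85987/(-76033) = -85987*(-1/76033) = 85987/76033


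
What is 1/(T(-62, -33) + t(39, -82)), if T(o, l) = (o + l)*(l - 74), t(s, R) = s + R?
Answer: 1/10122 ≈ 9.8795e-5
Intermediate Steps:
t(s, R) = R + s
T(o, l) = (-74 + l)*(l + o) (T(o, l) = (l + o)*(-74 + l) = (-74 + l)*(l + o))
1/(T(-62, -33) + t(39, -82)) = 1/(((-33)² - 74*(-33) - 74*(-62) - 33*(-62)) + (-82 + 39)) = 1/((1089 + 2442 + 4588 + 2046) - 43) = 1/(10165 - 43) = 1/10122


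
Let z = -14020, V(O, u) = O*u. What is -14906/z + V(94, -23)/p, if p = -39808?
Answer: 77961161/69763520 ≈ 1.1175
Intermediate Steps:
-14906/z + V(94, -23)/p = -14906/(-14020) + (94*(-23))/(-39808) = -14906*(-1/14020) - 2162*(-1/39808) = 7453/7010 + 1081/19904 = 77961161/69763520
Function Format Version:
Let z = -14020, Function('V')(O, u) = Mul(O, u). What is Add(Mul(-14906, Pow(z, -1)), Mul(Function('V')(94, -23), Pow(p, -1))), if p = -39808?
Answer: Rational(77961161, 69763520) ≈ 1.1175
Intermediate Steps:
Add(Mul(-14906, Pow(z, -1)), Mul(Function('V')(94, -23), Pow(p, -1))) = Add(Mul(-14906, Pow(-14020, -1)), Mul(Mul(94, -23), Pow(-39808, -1))) = Add(Mul(-14906, Rational(-1, 14020)), Mul(-2162, Rational(-1, 39808))) = Add(Rational(7453, 7010), Rational(1081, 19904)) = Rational(77961161, 69763520)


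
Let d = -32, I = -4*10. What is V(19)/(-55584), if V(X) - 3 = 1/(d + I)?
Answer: -215/4002048 ≈ -5.3722e-5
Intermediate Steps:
I = -40
V(X) = 215/72 (V(X) = 3 + 1/(-32 - 40) = 3 + 1/(-72) = 3 - 1/72 = 215/72)
V(19)/(-55584) = (215/72)/(-55584) = (215/72)*(-1/55584) = -215/4002048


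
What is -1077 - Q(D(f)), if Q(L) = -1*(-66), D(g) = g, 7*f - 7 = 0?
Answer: -1143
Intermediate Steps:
f = 1 (f = 1 + (⅐)*0 = 1 + 0 = 1)
Q(L) = 66
-1077 - Q(D(f)) = -1077 - 1*66 = -1077 - 66 = -1143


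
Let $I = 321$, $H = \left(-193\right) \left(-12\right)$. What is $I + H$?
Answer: $2637$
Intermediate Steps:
$H = 2316$
$I + H = 321 + 2316 = 2637$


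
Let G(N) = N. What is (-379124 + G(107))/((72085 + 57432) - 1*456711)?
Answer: 379017/327194 ≈ 1.1584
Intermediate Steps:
(-379124 + G(107))/((72085 + 57432) - 1*456711) = (-379124 + 107)/((72085 + 57432) - 1*456711) = -379017/(129517 - 456711) = -379017/(-327194) = -379017*(-1/327194) = 379017/327194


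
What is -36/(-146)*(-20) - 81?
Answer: -6273/73 ≈ -85.932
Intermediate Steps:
-36/(-146)*(-20) - 81 = -36*(-1/146)*(-20) - 81 = (18/73)*(-20) - 81 = -360/73 - 81 = -6273/73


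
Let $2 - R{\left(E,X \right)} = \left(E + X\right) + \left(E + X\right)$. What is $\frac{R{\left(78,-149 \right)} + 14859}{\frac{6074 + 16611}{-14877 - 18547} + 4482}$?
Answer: $\frac{501460272}{149783683} \approx 3.3479$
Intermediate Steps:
$R{\left(E,X \right)} = 2 - 2 E - 2 X$ ($R{\left(E,X \right)} = 2 - \left(\left(E + X\right) + \left(E + X\right)\right) = 2 - \left(2 E + 2 X\right) = 2 - 2 E - 2 X$)
$\frac{R{\left(78,-149 \right)} + 14859}{\frac{6074 + 16611}{-14877 - 18547} + 4482} = \frac{\left(2 - 156 - -298\right) + 14859}{\frac{6074 + 16611}{-14877 - 18547} + 4482} = \frac{\left(2 - 156 + 298\right) + 14859}{\frac{22685}{-14877 - 18547} + 4482} = \frac{144 + 14859}{\frac{22685}{-14877 - 18547} + 4482} = \frac{15003}{\frac{22685}{-14877 - 18547} + 4482} = \frac{15003}{\frac{22685}{-33424} + 4482} = \frac{15003}{22685 \left(- \frac{1}{33424}\right) + 4482} = \frac{15003}{- \frac{22685}{33424} + 4482} = \frac{15003}{\frac{149783683}{33424}} = 15003 \cdot \frac{33424}{149783683} = \frac{501460272}{149783683}$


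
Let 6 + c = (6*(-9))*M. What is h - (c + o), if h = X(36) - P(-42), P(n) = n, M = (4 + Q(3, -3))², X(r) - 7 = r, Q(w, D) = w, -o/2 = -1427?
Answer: -117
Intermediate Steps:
o = 2854 (o = -2*(-1427) = 2854)
X(r) = 7 + r
M = 49 (M = (4 + 3)² = 7² = 49)
c = -2652 (c = -6 + (6*(-9))*49 = -6 - 54*49 = -6 - 2646 = -2652)
h = 85 (h = (7 + 36) - 1*(-42) = 43 + 42 = 85)
h - (c + o) = 85 - (-2652 + 2854) = 85 - 1*202 = 85 - 202 = -117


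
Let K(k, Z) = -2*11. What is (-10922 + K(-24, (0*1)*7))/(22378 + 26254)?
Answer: -1368/6079 ≈ -0.22504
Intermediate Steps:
K(k, Z) = -22
(-10922 + K(-24, (0*1)*7))/(22378 + 26254) = (-10922 - 22)/(22378 + 26254) = -10944/48632 = -10944*1/48632 = -1368/6079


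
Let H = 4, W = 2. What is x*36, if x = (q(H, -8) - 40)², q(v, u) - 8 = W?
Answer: 32400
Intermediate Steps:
q(v, u) = 10 (q(v, u) = 8 + 2 = 10)
x = 900 (x = (10 - 40)² = (-30)² = 900)
x*36 = 900*36 = 32400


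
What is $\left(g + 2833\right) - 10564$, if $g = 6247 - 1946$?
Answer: $-3430$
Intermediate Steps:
$g = 4301$
$\left(g + 2833\right) - 10564 = \left(4301 + 2833\right) - 10564 = 7134 - 10564 = -3430$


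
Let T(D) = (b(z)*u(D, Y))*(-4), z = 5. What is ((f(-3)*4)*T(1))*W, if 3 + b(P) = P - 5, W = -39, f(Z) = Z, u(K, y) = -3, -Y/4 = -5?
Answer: -16848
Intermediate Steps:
Y = 20 (Y = -4*(-5) = 20)
b(P) = -8 + P (b(P) = -3 + (P - 5) = -3 + (-5 + P) = -8 + P)
T(D) = -36 (T(D) = ((-8 + 5)*(-3))*(-4) = -3*(-3)*(-4) = 9*(-4) = -36)
((f(-3)*4)*T(1))*W = (-3*4*(-36))*(-39) = -12*(-36)*(-39) = 432*(-39) = -16848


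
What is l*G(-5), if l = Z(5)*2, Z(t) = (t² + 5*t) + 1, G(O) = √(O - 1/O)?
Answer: 204*I*√30/5 ≈ 223.47*I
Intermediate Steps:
Z(t) = 1 + t² + 5*t
l = 102 (l = (1 + 5² + 5*5)*2 = (1 + 25 + 25)*2 = 51*2 = 102)
l*G(-5) = 102*√(-5 - 1/(-5)) = 102*√(-5 - 1*(-⅕)) = 102*√(-5 + ⅕) = 102*√(-24/5) = 102*(2*I*√30/5) = 204*I*√30/5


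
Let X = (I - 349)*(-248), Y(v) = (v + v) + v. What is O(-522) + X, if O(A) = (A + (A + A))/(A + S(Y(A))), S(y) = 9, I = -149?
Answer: 2346634/19 ≈ 1.2351e+5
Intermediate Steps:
Y(v) = 3*v (Y(v) = 2*v + v = 3*v)
X = 123504 (X = (-149 - 349)*(-248) = -498*(-248) = 123504)
O(A) = 3*A/(9 + A) (O(A) = (A + (A + A))/(A + 9) = (A + 2*A)/(9 + A) = (3*A)/(9 + A) = 3*A/(9 + A))
O(-522) + X = 3*(-522)/(9 - 522) + 123504 = 3*(-522)/(-513) + 123504 = 3*(-522)*(-1/513) + 123504 = 58/19 + 123504 = 2346634/19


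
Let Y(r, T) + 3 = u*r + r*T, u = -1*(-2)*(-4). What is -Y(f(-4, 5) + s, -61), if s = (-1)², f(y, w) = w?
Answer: 417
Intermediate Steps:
s = 1
u = -8 (u = 2*(-4) = -8)
Y(r, T) = -3 - 8*r + T*r (Y(r, T) = -3 + (-8*r + r*T) = -3 + (-8*r + T*r) = -3 - 8*r + T*r)
-Y(f(-4, 5) + s, -61) = -(-3 - 8*(5 + 1) - 61*(5 + 1)) = -(-3 - 8*6 - 61*6) = -(-3 - 48 - 366) = -1*(-417) = 417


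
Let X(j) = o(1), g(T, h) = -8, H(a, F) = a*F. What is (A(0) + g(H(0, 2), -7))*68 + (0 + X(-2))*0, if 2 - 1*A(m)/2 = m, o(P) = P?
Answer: -272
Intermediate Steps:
H(a, F) = F*a
X(j) = 1
A(m) = 4 - 2*m
(A(0) + g(H(0, 2), -7))*68 + (0 + X(-2))*0 = ((4 - 2*0) - 8)*68 + (0 + 1)*0 = ((4 + 0) - 8)*68 + 1*0 = (4 - 8)*68 + 0 = -4*68 + 0 = -272 + 0 = -272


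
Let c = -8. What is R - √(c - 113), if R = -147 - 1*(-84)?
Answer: -63 - 11*I ≈ -63.0 - 11.0*I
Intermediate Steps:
R = -63 (R = -147 + 84 = -63)
R - √(c - 113) = -63 - √(-8 - 113) = -63 - √(-121) = -63 - 11*I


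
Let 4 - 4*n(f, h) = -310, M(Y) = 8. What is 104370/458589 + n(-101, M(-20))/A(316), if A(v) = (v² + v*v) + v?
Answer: 196365461/861320568 ≈ 0.22798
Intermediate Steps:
n(f, h) = 157/2 (n(f, h) = 1 - ¼*(-310) = 1 + 155/2 = 157/2)
A(v) = v + 2*v² (A(v) = (v² + v²) + v = 2*v² + v = v + 2*v²)
104370/458589 + n(-101, M(-20))/A(316) = 104370/458589 + 157/(2*((316*(1 + 2*316)))) = 104370*(1/458589) + 157/(2*((316*(1 + 632)))) = 490/2153 + 157/(2*((316*633))) = 490/2153 + (157/2)/200028 = 490/2153 + (157/2)*(1/200028) = 490/2153 + 157/400056 = 196365461/861320568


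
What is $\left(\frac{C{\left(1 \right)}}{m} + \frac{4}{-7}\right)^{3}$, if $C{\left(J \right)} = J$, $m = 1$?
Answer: $\frac{27}{343} \approx 0.078717$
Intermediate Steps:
$\left(\frac{C{\left(1 \right)}}{m} + \frac{4}{-7}\right)^{3} = \left(1 \cdot 1^{-1} + \frac{4}{-7}\right)^{3} = \left(1 \cdot 1 + 4 \left(- \frac{1}{7}\right)\right)^{3} = \left(1 - \frac{4}{7}\right)^{3} = \left(\frac{3}{7}\right)^{3} = \frac{27}{343}$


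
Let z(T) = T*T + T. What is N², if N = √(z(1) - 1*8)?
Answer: -6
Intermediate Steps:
z(T) = T + T² (z(T) = T² + T = T + T²)
N = I*√6 (N = √(1*(1 + 1) - 1*8) = √(1*2 - 8) = √(2 - 8) = √(-6) = I*√6 ≈ 2.4495*I)
N² = (I*√6)² = -6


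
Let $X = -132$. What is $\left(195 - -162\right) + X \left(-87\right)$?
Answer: $11841$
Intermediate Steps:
$\left(195 - -162\right) + X \left(-87\right) = \left(195 - -162\right) - -11484 = \left(195 + 162\right) + 11484 = 357 + 11484 = 11841$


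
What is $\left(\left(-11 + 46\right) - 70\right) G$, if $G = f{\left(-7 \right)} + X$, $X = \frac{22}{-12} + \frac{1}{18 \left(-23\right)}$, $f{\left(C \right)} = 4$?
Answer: $- \frac{15680}{207} \approx -75.749$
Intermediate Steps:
$X = - \frac{380}{207}$ ($X = 22 \left(- \frac{1}{12}\right) + \frac{1}{18} \left(- \frac{1}{23}\right) = - \frac{11}{6} - \frac{1}{414} = - \frac{380}{207} \approx -1.8357$)
$G = \frac{448}{207}$ ($G = 4 - \frac{380}{207} = \frac{448}{207} \approx 2.1642$)
$\left(\left(-11 + 46\right) - 70\right) G = \left(\left(-11 + 46\right) - 70\right) \frac{448}{207} = \left(35 - 70\right) \frac{448}{207} = \left(-35\right) \frac{448}{207} = - \frac{15680}{207}$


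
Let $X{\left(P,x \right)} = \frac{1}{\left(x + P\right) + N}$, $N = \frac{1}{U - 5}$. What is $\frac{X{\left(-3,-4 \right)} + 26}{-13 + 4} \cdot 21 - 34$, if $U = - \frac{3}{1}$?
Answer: $- \frac{16132}{171} \approx -94.339$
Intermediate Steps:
$U = -3$ ($U = \left(-3\right) 1 = -3$)
$N = - \frac{1}{8}$ ($N = \frac{1}{-3 - 5} = \frac{1}{-8} = - \frac{1}{8} \approx -0.125$)
$X{\left(P,x \right)} = \frac{1}{- \frac{1}{8} + P + x}$ ($X{\left(P,x \right)} = \frac{1}{\left(x + P\right) - \frac{1}{8}} = \frac{1}{\left(P + x\right) - \frac{1}{8}} = \frac{1}{- \frac{1}{8} + P + x}$)
$\frac{X{\left(-3,-4 \right)} + 26}{-13 + 4} \cdot 21 - 34 = \frac{\frac{8}{-1 + 8 \left(-3\right) + 8 \left(-4\right)} + 26}{-13 + 4} \cdot 21 - 34 = \frac{\frac{8}{-1 - 24 - 32} + 26}{-9} \cdot 21 - 34 = \left(\frac{8}{-57} + 26\right) \left(- \frac{1}{9}\right) 21 - 34 = \left(8 \left(- \frac{1}{57}\right) + 26\right) \left(- \frac{1}{9}\right) 21 - 34 = \left(- \frac{8}{57} + 26\right) \left(- \frac{1}{9}\right) 21 - 34 = \frac{1474}{57} \left(- \frac{1}{9}\right) 21 - 34 = \left(- \frac{1474}{513}\right) 21 - 34 = - \frac{10318}{171} - 34 = - \frac{16132}{171}$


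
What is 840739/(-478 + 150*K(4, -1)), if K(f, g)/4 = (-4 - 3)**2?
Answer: 840739/28922 ≈ 29.069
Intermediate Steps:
K(f, g) = 196 (K(f, g) = 4*(-4 - 3)**2 = 4*(-7)**2 = 4*49 = 196)
840739/(-478 + 150*K(4, -1)) = 840739/(-478 + 150*196) = 840739/(-478 + 29400) = 840739/28922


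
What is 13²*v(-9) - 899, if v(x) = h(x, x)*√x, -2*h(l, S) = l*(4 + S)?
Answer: -899 - 22815*I/2 ≈ -899.0 - 11408.0*I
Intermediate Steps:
h(l, S) = -l*(4 + S)/2
v(x) = -x^(3/2)*(4 + x)/2 (v(x) = (-x*(4 + x)/2)*√x = -x^(3/2)*(4 + x)/2)
13²*v(-9) - 899 = 13²*((-9)^(3/2)*(-4 - 1*(-9))/2) - 899 = 169*((-27*I)*(-4 + 9)/2) - 899 = 169*((½)*(-27*I)*5) - 899 = 169*(-135*I/2) - 899 = -22815*I/2 - 899 = -899 - 22815*I/2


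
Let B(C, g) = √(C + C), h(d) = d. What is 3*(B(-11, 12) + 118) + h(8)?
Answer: 362 + 3*I*√22 ≈ 362.0 + 14.071*I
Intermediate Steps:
B(C, g) = √2*√C (B(C, g) = √(2*C) = √2*√C)
3*(B(-11, 12) + 118) + h(8) = 3*(√2*√(-11) + 118) + 8 = 3*(√2*(I*√11) + 118) + 8 = 3*(I*√22 + 118) + 8 = 3*(118 + I*√22) + 8 = (354 + 3*I*√22) + 8 = 362 + 3*I*√22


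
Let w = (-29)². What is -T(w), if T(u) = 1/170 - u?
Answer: 142969/170 ≈ 840.99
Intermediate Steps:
w = 841
T(u) = 1/170 - u
-T(w) = -(1/170 - 1*841) = -(1/170 - 841) = -1*(-142969/170) = 142969/170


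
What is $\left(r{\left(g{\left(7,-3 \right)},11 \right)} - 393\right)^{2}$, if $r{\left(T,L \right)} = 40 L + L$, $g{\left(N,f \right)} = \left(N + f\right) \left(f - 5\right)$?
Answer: $3364$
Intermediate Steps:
$g{\left(N,f \right)} = \left(-5 + f\right) \left(N + f\right)$ ($g{\left(N,f \right)} = \left(N + f\right) \left(-5 + f\right) = \left(-5 + f\right) \left(N + f\right)$)
$r{\left(T,L \right)} = 41 L$
$\left(r{\left(g{\left(7,-3 \right)},11 \right)} - 393\right)^{2} = \left(41 \cdot 11 - 393\right)^{2} = \left(451 - 393\right)^{2} = 58^{2} = 3364$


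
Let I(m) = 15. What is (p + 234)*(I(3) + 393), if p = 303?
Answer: 219096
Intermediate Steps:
(p + 234)*(I(3) + 393) = (303 + 234)*(15 + 393) = 537*408 = 219096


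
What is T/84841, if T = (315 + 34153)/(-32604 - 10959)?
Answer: -34468/3695928483 ≈ -9.3259e-6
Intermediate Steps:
T = -34468/43563 (T = 34468/(-43563) = 34468*(-1/43563) = -34468/43563 ≈ -0.79122)
T/84841 = -34468/43563/84841 = -34468/43563*1/84841 = -34468/3695928483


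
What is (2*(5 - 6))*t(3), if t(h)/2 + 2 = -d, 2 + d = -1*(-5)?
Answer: 20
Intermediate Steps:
d = 3 (d = -2 - 1*(-5) = -2 + 5 = 3)
t(h) = -10 (t(h) = -4 + 2*(-1*3) = -4 + 2*(-3) = -4 - 6 = -10)
(2*(5 - 6))*t(3) = (2*(5 - 6))*(-10) = (2*(-1))*(-10) = -2*(-10) = 20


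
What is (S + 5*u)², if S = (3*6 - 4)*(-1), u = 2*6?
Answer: 2116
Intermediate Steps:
u = 12
S = -14 (S = (18 - 4)*(-1) = 14*(-1) = -14)
(S + 5*u)² = (-14 + 5*12)² = (-14 + 60)² = 46² = 2116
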